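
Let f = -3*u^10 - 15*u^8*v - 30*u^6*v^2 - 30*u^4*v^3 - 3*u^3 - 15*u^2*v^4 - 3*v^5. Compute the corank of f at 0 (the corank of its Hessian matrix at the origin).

2

Hessian at 0 has rank 0.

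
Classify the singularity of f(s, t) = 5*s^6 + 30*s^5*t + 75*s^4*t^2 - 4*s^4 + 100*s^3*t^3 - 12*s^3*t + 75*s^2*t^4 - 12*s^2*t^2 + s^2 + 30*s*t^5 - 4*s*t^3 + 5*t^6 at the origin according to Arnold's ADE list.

A_5

The Hessian of f at 0 has rank 1. Corank 1: A-series; mu = 5 gives A_5.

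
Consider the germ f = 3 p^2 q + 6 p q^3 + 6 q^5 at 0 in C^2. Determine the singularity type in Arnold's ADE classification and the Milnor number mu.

Type D6, Milnor number mu = 6.

The Hessian of f at 0 has rank 0. Corank 2; j^3 = 3*p^2*q has shape L^2 M (L != M), so D-series; mu = 6 gives D_6.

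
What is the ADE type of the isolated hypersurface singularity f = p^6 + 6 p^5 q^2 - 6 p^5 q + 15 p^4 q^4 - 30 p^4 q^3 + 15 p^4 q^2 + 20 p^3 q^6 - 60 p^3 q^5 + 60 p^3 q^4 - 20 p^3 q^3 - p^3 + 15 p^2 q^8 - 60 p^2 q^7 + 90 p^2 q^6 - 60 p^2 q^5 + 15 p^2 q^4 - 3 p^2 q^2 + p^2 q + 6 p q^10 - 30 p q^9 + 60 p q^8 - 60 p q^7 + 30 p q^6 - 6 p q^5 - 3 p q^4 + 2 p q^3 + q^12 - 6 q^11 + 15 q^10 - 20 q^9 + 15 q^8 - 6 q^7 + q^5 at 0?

The Hessian of f at 0 has rank 0. Corank 2; j^3 = -p^2*(p - q) has shape L^2 M (L != M), so D-series; mu = 7 gives D_7.

D_{7}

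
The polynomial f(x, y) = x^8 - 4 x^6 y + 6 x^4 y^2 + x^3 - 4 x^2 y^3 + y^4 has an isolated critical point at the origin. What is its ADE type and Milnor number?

Type E6, Milnor number mu = 6.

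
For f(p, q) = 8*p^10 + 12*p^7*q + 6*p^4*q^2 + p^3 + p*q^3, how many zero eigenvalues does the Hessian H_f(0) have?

2

Hessian at 0 has rank 0.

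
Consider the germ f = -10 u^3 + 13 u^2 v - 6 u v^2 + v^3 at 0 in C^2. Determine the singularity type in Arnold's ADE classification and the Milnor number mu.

The Hessian of f at 0 is [[0, 0], [0, 0]] with rank 0, so corank 2. A Groebner basis of the Jacobian ideal J(f) in C{u,v} is {v^3, u^2 - 3*v^2/11, u*v - 6*v^2/11}; counting standard monomials gives mu = 4. Corank 2; j^3 = -(2*u - v)*(5*u^2 - 4*u*v + v^2) splits into three distinct lines over C (the quadratic factor has nonzero discriminant), so D_4.

Type D4, Milnor number mu = 4.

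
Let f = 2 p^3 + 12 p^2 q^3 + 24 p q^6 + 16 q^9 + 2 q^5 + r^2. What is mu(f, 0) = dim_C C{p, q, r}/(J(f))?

8

The Hessian of f at 0 has rank 1. Corank 2; j^3 = 2*p^3 is a perfect cube, so E-series; the 5-jet and mu = 8 give E_8.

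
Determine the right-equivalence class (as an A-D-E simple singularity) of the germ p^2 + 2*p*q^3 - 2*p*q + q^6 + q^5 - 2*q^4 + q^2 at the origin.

A_{4}

The Hessian of f at 0 has rank 1. Corank 1: A-series; mu = 4 gives A_4.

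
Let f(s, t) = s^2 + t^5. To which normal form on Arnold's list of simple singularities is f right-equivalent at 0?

A_4

The Hessian of f at 0 has rank 1. Corank 1: A-series; mu = 4 gives A_4.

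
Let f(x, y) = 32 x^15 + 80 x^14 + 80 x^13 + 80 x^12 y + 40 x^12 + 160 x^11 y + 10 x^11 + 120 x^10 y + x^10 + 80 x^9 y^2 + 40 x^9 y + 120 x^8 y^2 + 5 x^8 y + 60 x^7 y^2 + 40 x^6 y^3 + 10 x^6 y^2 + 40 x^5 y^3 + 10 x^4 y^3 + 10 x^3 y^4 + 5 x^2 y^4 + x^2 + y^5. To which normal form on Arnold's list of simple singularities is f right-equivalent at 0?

The Hessian of f at 0 has rank 1. Corank 1: A-series; mu = 4 gives A_4.

A_{4}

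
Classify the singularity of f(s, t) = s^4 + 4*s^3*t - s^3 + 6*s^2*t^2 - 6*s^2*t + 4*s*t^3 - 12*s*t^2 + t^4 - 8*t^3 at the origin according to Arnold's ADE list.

E6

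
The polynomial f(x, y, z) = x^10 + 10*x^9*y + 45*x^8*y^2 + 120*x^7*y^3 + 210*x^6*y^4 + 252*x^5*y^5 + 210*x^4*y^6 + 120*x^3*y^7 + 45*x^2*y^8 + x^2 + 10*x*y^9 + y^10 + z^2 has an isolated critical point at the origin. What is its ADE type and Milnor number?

The Hessian of f at 0 is [[2, 0, 0], [0, 0, 0], [0, 0, 2]] with rank 2, so corank 1. A Groebner basis of the Jacobian ideal J(f) in C{x,y,z} is {y^9, x, z}; counting standard monomials gives mu = 9. Corank 1: A-series; mu = 9 gives A_9.

Type A9, Milnor number mu = 9.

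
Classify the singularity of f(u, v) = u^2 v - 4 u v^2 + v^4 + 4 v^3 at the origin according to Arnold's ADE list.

D_{5}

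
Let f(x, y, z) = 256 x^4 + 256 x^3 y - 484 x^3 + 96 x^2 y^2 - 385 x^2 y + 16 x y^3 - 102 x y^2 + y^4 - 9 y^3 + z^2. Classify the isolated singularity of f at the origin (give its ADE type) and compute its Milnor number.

Type D_{5}, Milnor number mu = 5.

The Hessian of f at 0 is [[0, 0, 0], [0, 0, 0], [0, 0, 2]] with rank 1, so corank 2. A Groebner basis of the Jacobian ideal J(f) in C{x,y,z} is {x*y^2 - 3993*x*y/16 - 1089*y^2/16, 14641*x*y/16 + y^3 + 3993*y^2/16, x^2 + 23*x*y/44 + 3*y^2/44, z}; counting standard monomials gives mu = 5. Corank 2; j^3 = -(4*x + y)*(11*x + 3*y)^2 has shape L^2 M (L != M), so D-series; mu = 5 gives D_5.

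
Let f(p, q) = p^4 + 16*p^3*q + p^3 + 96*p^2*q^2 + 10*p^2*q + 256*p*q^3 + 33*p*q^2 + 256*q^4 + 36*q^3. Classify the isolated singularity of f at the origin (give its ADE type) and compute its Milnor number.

The Hessian of f at 0 has rank 0. Corank 2; j^3 = (p + 3*q)^2*(p + 4*q) has shape L^2 M (L != M), so D-series; mu = 5 gives D_5.

Type D_5, Milnor number mu = 5.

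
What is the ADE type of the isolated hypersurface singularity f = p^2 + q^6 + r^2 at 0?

A5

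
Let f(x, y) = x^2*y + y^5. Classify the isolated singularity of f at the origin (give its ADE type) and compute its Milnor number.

Type D_6, Milnor number mu = 6.

The Hessian of f at 0 has rank 0. Corank 2; j^3 = x^2*y has shape L^2 M (L != M), so D-series; mu = 6 gives D_6.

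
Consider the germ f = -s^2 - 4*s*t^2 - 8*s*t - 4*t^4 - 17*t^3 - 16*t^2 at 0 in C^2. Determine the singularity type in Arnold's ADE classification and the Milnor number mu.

Type A_2, Milnor number mu = 2.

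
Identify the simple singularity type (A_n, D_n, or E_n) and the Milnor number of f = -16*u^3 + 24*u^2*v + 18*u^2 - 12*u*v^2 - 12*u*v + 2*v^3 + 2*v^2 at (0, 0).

Type A_{2}, Milnor number mu = 2.

The Hessian of f at 0 has rank 1. Corank 1: A-series; mu = 2 gives A_2.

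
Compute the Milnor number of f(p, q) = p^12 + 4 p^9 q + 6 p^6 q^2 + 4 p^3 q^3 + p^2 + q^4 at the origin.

3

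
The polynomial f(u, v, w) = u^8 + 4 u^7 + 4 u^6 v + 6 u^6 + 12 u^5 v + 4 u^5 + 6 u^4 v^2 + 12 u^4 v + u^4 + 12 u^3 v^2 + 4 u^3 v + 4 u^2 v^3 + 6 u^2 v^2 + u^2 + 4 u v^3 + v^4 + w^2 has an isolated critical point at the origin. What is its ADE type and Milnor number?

Type A_{3}, Milnor number mu = 3.

The Hessian of f at 0 has rank 2. Corank 1: A-series; mu = 3 gives A_3.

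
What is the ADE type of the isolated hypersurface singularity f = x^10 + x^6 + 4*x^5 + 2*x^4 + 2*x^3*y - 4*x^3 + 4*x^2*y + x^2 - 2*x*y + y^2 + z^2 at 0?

The Hessian of f at 0 is [[2, -2, 0], [-2, 2, 0], [0, 0, 2]] with rank 2, so corank 1. A Groebner basis of the Jacobian ideal J(f) in C{x,y,z} is {x^2*y^2 + 131*x^2*y/6 + 68*x^2 - 5*x*y^2/2 - 19*x*y - 169*x/6 + y^3/6 + 22*y^2/3 + 169*y/6, 427*x^2*y/2 + 851*x^2 + x*y^3 - 35*x*y^2/2 - 213*x*y - 705*x/2 - 3*y^3/2 + 67*y^2 + 705*y/2, 1129*x^2*y/3 + 1385*x^2 - 31*x*y^2 - 359*x*y - 1721*x/3 + y^4 - 13*y^3/3 + 364*y^2/3 + 1721*y/3, x^3 + 2*x^2 - x + y, z}; counting standard monomials gives mu = 9. Corank 1: A-series; mu = 9 gives A_9.

A_9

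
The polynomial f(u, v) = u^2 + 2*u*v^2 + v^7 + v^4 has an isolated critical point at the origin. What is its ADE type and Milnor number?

Type A6, Milnor number mu = 6.

The Hessian of f at 0 is [[2, 0], [0, 0]] with rank 1, so corank 1. A Groebner basis of the Jacobian ideal J(f) in C{u,v} is {u^3, u + v^2}; counting standard monomials gives mu = 6. Corank 1: A-series; mu = 6 gives A_6.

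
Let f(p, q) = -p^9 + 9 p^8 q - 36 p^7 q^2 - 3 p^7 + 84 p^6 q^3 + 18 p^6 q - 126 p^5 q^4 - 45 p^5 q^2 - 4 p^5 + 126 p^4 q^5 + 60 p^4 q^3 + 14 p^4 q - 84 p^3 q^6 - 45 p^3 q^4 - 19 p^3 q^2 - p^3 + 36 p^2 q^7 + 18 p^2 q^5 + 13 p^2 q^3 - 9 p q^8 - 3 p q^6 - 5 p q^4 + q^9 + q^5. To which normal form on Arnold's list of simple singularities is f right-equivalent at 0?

The Hessian of f at 0 is [[0, 0], [0, 0]] with rank 0, so corank 2. A Groebner basis of the Jacobian ideal J(f) in C{p,q} is {-p^2/2 + p*q^3, -2*p^2 + q^4, p^3, p^2*q}; counting standard monomials gives mu = 8. Corank 2; j^3 = -p^3 is a perfect cube, so E-series; the 5-jet and mu = 8 give E_8.

E8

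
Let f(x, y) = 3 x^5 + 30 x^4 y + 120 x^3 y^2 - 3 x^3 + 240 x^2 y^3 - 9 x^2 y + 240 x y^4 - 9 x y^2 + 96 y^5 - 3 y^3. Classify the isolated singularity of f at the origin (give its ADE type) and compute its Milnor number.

Type E_8, Milnor number mu = 8.

The Hessian of f at 0 is [[0, 0], [0, 0]] with rank 0, so corank 2. A Groebner basis of the Jacobian ideal J(f) in C{x,y} is {y^5, x*y^3 + 5*y^4/4, x^2 + 2*x*y + y^2}; counting standard monomials gives mu = 8. Corank 2; j^3 = -3*(x + y)^3 is a perfect cube, so E-series; the 5-jet and mu = 8 give E_8.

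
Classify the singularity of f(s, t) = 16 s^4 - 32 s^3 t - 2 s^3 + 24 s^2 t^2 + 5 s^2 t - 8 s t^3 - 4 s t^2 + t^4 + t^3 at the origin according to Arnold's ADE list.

D5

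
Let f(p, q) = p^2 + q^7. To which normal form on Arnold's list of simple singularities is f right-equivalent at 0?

A_{6}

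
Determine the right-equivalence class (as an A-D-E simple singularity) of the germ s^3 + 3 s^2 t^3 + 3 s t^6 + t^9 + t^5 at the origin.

E8

The Hessian of f at 0 has rank 0. Corank 2; j^3 = s^3 is a perfect cube, so E-series; the 5-jet and mu = 8 give E_8.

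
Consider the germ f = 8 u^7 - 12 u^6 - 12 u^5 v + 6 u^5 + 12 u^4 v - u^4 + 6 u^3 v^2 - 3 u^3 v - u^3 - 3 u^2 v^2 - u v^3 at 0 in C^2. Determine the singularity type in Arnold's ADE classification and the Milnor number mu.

Type E_7, Milnor number mu = 7.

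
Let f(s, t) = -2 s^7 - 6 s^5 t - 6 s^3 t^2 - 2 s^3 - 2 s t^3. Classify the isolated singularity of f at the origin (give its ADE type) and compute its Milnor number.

The Hessian of f at 0 is [[0, 0], [0, 0]] with rank 0, so corank 2. A Groebner basis of the Jacobian ideal J(f) in C{s,t} is {s^3, s*t^2, 3*s^2 + t^3}; counting standard monomials gives mu = 7. Corank 2; j^3 = -2*s^3 is a perfect cube, so E-series; the 4-jet and mu = 7 give E_7.

Type E7, Milnor number mu = 7.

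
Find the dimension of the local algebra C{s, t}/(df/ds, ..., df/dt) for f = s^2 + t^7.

The Hessian of f at 0 has rank 1. Corank 1: A-series; mu = 6 gives A_6.

6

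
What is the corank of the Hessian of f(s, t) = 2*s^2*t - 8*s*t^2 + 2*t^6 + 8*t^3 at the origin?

2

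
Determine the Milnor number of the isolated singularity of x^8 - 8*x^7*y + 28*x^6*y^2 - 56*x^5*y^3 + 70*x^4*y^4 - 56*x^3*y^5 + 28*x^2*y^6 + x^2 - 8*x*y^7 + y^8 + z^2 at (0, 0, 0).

7

The Hessian of f at 0 is [[2, 0, 0], [0, 0, 0], [0, 0, 2]] with rank 2, so corank 1. A Groebner basis of the Jacobian ideal J(f) in C{x,y,z} is {y^7, x, z}; counting standard monomials gives mu = 7. Corank 1: A-series; mu = 7 gives A_7.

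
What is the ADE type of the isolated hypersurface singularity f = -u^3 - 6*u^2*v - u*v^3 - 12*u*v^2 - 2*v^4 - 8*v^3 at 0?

The Hessian of f at 0 is [[0, 0], [0, 0]] with rank 0, so corank 2. A Groebner basis of the Jacobian ideal J(f) in C{u,v} is {u^3 + 6*u^2*v + 48*u^2 + 192*u*v + 192*v^2, -6*u^2 + u*v^2 - 24*u*v - 24*v^2, 3*u^2 + 12*u*v + v^3 + 12*v^2}; counting standard monomials gives mu = 7. Corank 2; j^3 = -(u + 2*v)^3 is a perfect cube, so E-series; the 4-jet and mu = 7 give E_7.

E7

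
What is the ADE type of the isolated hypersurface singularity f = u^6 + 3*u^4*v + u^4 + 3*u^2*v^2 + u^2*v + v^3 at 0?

D_{4}

The Hessian of f at 0 is [[0, 0], [0, 0]] with rank 0, so corank 2. A Groebner basis of the Jacobian ideal J(f) in C{u,v} is {v^3, u^2 + 3*v^2, u*v}; counting standard monomials gives mu = 4. Corank 2; j^3 = v*(u^2 + v^2) splits into three distinct lines over C (the quadratic factor has nonzero discriminant), so D_4.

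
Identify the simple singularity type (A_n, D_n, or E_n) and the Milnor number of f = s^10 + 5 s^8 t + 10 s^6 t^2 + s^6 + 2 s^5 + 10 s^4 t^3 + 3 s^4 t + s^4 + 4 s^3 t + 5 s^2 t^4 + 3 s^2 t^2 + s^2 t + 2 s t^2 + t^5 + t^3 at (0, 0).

The Hessian of f at 0 is [[0, 0], [0, 0]] with rank 0, so corank 2. A Groebner basis of the Jacobian ideal J(f) in C{s,t} is {s^3 - s^2/4 - 3*s*t/2 - 5*t^2/4, s^2*t + s*t + t^2, s^2/4 + s*t^2 - s*t/2 - 3*t^2/4, -s^2/2 + t^3 + t^2/2}; counting standard monomials gives mu = 6. Corank 2; j^3 = t*(s + t)^2 has shape L^2 M (L != M), so D-series; mu = 6 gives D_6.

Type D_6, Milnor number mu = 6.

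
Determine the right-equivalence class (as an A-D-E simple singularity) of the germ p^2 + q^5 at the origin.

A4

The Hessian of f at 0 is [[2, 0], [0, 0]] with rank 1, so corank 1. A Groebner basis of the Jacobian ideal J(f) in C{p,q} is {q^4, p}; counting standard monomials gives mu = 4. Corank 1: A-series; mu = 4 gives A_4.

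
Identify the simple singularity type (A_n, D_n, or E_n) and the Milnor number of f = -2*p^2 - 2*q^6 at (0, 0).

The Hessian of f at 0 is [[-4, 0], [0, 0]] with rank 1, so corank 1. A Groebner basis of the Jacobian ideal J(f) in C{p,q} is {q^5, p}; counting standard monomials gives mu = 5. Corank 1: A-series; mu = 5 gives A_5.

Type A5, Milnor number mu = 5.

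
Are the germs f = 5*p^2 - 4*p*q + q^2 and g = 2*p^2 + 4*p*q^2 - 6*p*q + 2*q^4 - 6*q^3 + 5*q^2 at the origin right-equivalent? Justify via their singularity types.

Yes.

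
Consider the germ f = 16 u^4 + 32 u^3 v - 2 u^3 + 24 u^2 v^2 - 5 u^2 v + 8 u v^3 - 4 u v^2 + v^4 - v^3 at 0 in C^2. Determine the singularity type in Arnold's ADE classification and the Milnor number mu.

Type D_5, Milnor number mu = 5.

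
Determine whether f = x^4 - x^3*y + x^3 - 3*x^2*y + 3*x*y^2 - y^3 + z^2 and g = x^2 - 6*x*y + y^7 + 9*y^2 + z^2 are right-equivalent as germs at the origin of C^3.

No.

The Hessian of f at 0 is [[0, 0, 0], [0, 0, 0], [0, 0, 2]] with rank 1, so corank 2. A Groebner basis of the Jacobian ideal J(f) in C{x,y,z} is {3*x^2 - 6*x*y + y^4 + y^3 + 3*y^2, x^3 + 3*x^2 - 6*x*y + 3*y^2, x^2*y + 3*x^2 - 6*x*y + 3*y^2, 2*x^2 + x*y^2 - 4*x*y - y^3/3 + 2*y^2, z}; counting standard monomials gives mu = 7. Corank 2; j^3 = (x - y)^3 is a perfect cube, so E-series; the 4-jet and mu = 7 give E_7. The Hessian of g at 0 is [[2, -6, 0], [-6, 18, 0], [0, 0, 2]] with rank 2, so corank 1. A Groebner basis of the Jacobian ideal J(g) in C{x,y,z} is {y^6, x - 3*y, z}; counting standard monomials gives mu = 6. Corank 1: A-series; mu = 6 gives A_6. f is E_7 but g is A_6, hence not right-equivalent.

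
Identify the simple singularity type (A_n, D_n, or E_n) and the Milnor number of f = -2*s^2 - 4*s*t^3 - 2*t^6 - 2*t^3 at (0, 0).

Type A2, Milnor number mu = 2.

The Hessian of f at 0 has rank 1. Corank 1: A-series; mu = 2 gives A_2.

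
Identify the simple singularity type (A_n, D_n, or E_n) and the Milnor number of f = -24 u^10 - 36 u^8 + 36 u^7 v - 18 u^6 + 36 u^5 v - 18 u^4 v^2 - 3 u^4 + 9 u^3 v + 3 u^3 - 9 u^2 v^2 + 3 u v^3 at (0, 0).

Type E7, Milnor number mu = 7.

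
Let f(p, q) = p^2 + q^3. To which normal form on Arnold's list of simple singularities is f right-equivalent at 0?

A_2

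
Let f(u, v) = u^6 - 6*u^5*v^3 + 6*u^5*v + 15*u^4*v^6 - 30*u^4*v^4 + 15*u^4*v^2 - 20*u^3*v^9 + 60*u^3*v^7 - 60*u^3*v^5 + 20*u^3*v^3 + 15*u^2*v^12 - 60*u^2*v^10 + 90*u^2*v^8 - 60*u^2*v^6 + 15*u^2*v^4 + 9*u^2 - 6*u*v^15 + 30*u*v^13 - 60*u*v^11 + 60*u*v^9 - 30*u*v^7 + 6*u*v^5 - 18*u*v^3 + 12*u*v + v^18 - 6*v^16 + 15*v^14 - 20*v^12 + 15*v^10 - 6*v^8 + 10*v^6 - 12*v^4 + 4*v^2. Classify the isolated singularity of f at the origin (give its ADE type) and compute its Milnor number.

The Hessian of f at 0 is [[18, 12], [12, 8]] with rank 1, so corank 1. A Groebner basis of the Jacobian ideal J(f) in C{u,v} is {u*v^2 + 2*u/3 + 4*v/9, -u + v^3 - 2*v/3, u^2 + 4*u*v/3 + 4*v^2/9}; counting standard monomials gives mu = 5. Corank 1: A-series; mu = 5 gives A_5.

Type A_5, Milnor number mu = 5.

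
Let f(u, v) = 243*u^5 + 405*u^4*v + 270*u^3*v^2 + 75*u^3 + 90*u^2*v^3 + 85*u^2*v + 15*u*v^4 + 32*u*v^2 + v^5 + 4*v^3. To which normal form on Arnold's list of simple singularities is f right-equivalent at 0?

The Hessian of f at 0 has rank 0. Corank 2; j^3 = (3*u + v)*(5*u + 2*v)^2 has shape L^2 M (L != M), so D-series; mu = 6 gives D_6.

D_{6}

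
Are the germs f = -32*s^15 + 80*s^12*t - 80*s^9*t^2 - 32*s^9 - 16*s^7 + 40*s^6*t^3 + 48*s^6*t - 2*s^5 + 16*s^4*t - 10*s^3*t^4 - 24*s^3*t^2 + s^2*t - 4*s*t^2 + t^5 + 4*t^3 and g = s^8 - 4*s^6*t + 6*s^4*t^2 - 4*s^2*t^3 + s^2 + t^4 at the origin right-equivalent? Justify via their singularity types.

The Hessian of f at 0 has rank 0. Corank 2; j^3 = t*(s - 2*t)^2 has shape L^2 M (L != M), so D-series; mu = 6 gives D_6. The Hessian of g at 0 has rank 1. Corank 1: A-series; mu = 3 gives A_3. f is D_6 but g is A_3, hence not right-equivalent.

No.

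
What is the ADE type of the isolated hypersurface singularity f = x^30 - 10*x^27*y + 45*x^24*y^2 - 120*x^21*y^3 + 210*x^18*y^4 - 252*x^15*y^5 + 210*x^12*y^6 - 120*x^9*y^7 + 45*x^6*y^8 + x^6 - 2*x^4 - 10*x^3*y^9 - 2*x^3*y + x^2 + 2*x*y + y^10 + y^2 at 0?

The Hessian of f at 0 is [[2, 2], [2, 2]] with rank 1, so corank 1. A Groebner basis of the Jacobian ideal J(f) in C{x,y} is {4*x*y^2 - x + y^5 + 3*y^3 - y, -x^2/2 + x*y^3 - 3*x*y/2 + y^4/2 - y^2, x^3 - x - y, x^2*y + x*y^2 + x/3 + y^3/3 + y/3}; counting standard monomials gives mu = 9. Corank 1: A-series; mu = 9 gives A_9.

A_9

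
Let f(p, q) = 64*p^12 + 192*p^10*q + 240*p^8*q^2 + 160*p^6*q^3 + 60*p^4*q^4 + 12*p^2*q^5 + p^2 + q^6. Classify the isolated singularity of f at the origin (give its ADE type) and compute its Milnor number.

The Hessian of f at 0 is [[2, 0], [0, 0]] with rank 1, so corank 1. A Groebner basis of the Jacobian ideal J(f) in C{p,q} is {q^5, p}; counting standard monomials gives mu = 5. Corank 1: A-series; mu = 5 gives A_5.

Type A_5, Milnor number mu = 5.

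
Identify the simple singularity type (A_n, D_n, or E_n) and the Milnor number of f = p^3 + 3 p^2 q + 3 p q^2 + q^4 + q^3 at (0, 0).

The Hessian of f at 0 has rank 0. Corank 2; j^3 = (p + q)^3 is a perfect cube, so E-series; the 4-jet and mu = 6 give E_6.

Type E_6, Milnor number mu = 6.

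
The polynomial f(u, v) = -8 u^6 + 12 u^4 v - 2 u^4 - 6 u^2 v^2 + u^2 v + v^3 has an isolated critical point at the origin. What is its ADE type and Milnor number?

The Hessian of f at 0 has rank 0. Corank 2; j^3 = v*(u^2 + v^2) splits into three distinct lines over C (the quadratic factor has nonzero discriminant), so D_4.

Type D4, Milnor number mu = 4.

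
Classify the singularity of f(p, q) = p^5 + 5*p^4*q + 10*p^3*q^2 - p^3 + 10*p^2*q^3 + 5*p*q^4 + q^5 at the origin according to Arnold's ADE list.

E_8

The Hessian of f at 0 has rank 0. Corank 2; j^3 = -p^3 is a perfect cube, so E-series; the 5-jet and mu = 8 give E_8.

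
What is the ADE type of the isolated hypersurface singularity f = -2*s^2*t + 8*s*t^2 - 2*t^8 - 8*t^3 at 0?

D_{9}

The Hessian of f at 0 is [[0, 0], [0, 0]] with rank 0, so corank 2. A Groebner basis of the Jacobian ideal J(f) in C{s,t} is {s^2/8 + t^7 - t^2/2, s^3 - 8*t^3, s*t - 2*t^2}; counting standard monomials gives mu = 9. Corank 2; j^3 = -2*t*(s - 2*t)^2 has shape L^2 M (L != M), so D-series; mu = 9 gives D_9.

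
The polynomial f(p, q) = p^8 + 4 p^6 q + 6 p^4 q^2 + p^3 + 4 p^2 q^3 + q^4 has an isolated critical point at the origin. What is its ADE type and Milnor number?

Type E6, Milnor number mu = 6.

The Hessian of f at 0 has rank 0. Corank 2; j^3 = p^3 is a perfect cube, so E-series; the 4-jet and mu = 6 give E_6.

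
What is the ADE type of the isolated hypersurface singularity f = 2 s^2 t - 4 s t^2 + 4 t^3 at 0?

The Hessian of f at 0 has rank 0. Corank 2; j^3 = 2*t*(s^2 - 2*s*t + 2*t^2) splits into three distinct lines over C (the quadratic factor has nonzero discriminant), so D_4.

D_4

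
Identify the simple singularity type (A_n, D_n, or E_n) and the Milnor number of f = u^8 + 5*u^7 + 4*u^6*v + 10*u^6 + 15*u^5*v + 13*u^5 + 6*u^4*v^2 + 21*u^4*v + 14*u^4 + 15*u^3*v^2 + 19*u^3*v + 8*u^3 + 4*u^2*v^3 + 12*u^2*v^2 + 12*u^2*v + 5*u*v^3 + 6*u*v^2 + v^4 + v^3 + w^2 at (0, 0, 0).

The Hessian of f at 0 has rank 1. Corank 2; j^3 = (2*u + v)^3 is a perfect cube, so E-series; the 4-jet and mu = 7 give E_7.

Type E_7, Milnor number mu = 7.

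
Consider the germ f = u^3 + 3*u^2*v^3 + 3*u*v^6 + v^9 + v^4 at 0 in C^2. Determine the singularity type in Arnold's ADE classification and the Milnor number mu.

The Hessian of f at 0 is [[0, 0], [0, 0]] with rank 0, so corank 2. A Groebner basis of the Jacobian ideal J(f) in C{u,v} is {v^3, u^2}; counting standard monomials gives mu = 6. Corank 2; j^3 = u^3 is a perfect cube, so E-series; the 4-jet and mu = 6 give E_6.

Type E_6, Milnor number mu = 6.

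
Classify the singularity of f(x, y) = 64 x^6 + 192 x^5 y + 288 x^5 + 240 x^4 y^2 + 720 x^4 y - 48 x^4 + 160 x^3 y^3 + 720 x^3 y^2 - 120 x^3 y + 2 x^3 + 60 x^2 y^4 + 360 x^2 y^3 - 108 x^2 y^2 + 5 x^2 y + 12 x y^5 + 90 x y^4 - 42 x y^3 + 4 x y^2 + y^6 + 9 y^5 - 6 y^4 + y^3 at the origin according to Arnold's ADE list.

The Hessian of f at 0 has rank 0. Corank 2; j^3 = (x + y)^2*(2*x + y) has shape L^2 M (L != M), so D-series; mu = 7 gives D_7.

D_{7}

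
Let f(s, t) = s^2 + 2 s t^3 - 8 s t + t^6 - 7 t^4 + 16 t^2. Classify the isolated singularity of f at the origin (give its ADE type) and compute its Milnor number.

Type A3, Milnor number mu = 3.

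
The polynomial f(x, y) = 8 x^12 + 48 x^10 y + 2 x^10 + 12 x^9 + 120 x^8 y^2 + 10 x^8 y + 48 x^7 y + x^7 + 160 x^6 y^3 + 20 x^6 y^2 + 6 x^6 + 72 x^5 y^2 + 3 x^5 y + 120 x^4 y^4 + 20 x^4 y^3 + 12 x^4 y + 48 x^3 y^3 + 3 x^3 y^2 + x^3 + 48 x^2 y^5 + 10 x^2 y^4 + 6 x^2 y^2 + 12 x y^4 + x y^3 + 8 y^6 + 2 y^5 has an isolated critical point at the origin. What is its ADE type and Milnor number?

Type E_{7}, Milnor number mu = 7.

The Hessian of f at 0 has rank 0. Corank 2; j^3 = x^3 is a perfect cube, so E-series; the 4-jet and mu = 7 give E_7.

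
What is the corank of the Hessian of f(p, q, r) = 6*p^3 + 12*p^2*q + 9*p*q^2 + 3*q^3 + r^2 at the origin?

2

Hessian at 0 has rank 1.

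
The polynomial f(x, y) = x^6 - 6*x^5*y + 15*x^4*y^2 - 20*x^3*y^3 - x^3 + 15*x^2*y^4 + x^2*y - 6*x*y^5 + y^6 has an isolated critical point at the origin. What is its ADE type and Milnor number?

Type D7, Milnor number mu = 7.

The Hessian of f at 0 is [[0, 0], [0, 0]] with rank 0, so corank 2. A Groebner basis of the Jacobian ideal J(f) in C{x,y} is {x*y/6 + y^5, x*y^2, x^2 - x*y}; counting standard monomials gives mu = 7. Corank 2; j^3 = -x^2*(x - y) has shape L^2 M (L != M), so D-series; mu = 7 gives D_7.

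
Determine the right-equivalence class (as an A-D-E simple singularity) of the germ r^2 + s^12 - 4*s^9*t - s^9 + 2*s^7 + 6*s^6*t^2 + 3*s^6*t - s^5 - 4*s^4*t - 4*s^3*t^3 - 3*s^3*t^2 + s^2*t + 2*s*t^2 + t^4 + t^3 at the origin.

The Hessian of f at 0 has rank 1. Corank 2; j^3 = t*(s + t)^2 has shape L^2 M (L != M), so D-series; mu = 5 gives D_5.

D5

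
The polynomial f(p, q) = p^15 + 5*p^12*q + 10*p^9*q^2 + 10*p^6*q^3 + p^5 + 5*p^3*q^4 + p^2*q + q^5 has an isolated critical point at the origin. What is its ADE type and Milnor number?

Type D6, Milnor number mu = 6.

The Hessian of f at 0 is [[0, 0], [0, 0]] with rank 0, so corank 2. A Groebner basis of the Jacobian ideal J(f) in C{p,q} is {p^2/5 + q^4, p^3, p*q}; counting standard monomials gives mu = 6. Corank 2; j^3 = p^2*q has shape L^2 M (L != M), so D-series; mu = 6 gives D_6.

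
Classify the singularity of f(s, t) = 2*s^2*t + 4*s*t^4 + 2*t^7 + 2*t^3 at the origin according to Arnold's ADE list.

The Hessian of f at 0 has rank 0. Corank 2; j^3 = 2*t*(s^2 + t^2) splits into three distinct lines over C (the quadratic factor has nonzero discriminant), so D_4.

D4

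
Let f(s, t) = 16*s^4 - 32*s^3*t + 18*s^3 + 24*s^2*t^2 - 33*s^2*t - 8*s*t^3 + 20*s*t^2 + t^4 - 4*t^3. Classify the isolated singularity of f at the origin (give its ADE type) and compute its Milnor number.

Type D_5, Milnor number mu = 5.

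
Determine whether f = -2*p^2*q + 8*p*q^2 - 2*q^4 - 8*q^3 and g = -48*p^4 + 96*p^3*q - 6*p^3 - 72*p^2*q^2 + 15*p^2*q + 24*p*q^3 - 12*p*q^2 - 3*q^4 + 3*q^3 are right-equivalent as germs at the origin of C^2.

Yes.

The Hessian of f at 0 has rank 0. Corank 2; j^3 = -2*q*(p - 2*q)^2 has shape L^2 M (L != M), so D-series; mu = 5 gives D_5. The Hessian of g at 0 has rank 0. Corank 2; j^3 = -3*(p - q)^2*(2*p - q) has shape L^2 M (L != M), so D-series; mu = 5 gives D_5. Both have type D_5, hence right-equivalent.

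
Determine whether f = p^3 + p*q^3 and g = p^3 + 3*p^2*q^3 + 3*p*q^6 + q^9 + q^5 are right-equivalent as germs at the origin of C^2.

No.

The Hessian of f at 0 is [[0, 0], [0, 0]] with rank 0, so corank 2. A Groebner basis of the Jacobian ideal J(f) in C{p,q} is {p^3, p*q^2, 3*p^2 + q^3}; counting standard monomials gives mu = 7. Corank 2; j^3 = p^3 is a perfect cube, so E-series; the 4-jet and mu = 7 give E_7. The Hessian of g at 0 is [[0, 0], [0, 0]] with rank 0, so corank 2. A Groebner basis of the Jacobian ideal J(g) in C{p,q} is {p^2/2 + p*q^3, q^4, p^3, p^2*q}; counting standard monomials gives mu = 8. Corank 2; j^3 = p^3 is a perfect cube, so E-series; the 5-jet and mu = 8 give E_8. f is E_7 but g is E_8, hence not right-equivalent.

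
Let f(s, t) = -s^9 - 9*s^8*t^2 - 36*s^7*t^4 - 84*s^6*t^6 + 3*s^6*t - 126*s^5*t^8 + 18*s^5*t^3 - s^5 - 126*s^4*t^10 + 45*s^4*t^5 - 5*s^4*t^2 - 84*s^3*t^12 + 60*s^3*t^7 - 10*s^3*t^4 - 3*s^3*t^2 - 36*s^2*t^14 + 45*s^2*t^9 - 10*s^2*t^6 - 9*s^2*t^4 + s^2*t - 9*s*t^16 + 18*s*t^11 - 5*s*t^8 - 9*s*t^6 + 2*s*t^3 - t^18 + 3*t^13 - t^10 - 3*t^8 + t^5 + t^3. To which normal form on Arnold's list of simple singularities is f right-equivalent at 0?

D4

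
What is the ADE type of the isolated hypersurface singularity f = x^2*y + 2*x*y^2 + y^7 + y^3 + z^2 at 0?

The Hessian of f at 0 has rank 1. Corank 2; j^3 = y*(x + y)^2 has shape L^2 M (L != M), so D-series; mu = 8 gives D_8.

D_8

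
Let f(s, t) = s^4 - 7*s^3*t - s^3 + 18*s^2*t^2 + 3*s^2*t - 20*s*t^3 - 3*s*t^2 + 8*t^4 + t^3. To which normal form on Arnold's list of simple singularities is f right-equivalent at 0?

E7

The Hessian of f at 0 has rank 0. Corank 2; j^3 = -(s - t)^3 is a perfect cube, so E-series; the 4-jet and mu = 7 give E_7.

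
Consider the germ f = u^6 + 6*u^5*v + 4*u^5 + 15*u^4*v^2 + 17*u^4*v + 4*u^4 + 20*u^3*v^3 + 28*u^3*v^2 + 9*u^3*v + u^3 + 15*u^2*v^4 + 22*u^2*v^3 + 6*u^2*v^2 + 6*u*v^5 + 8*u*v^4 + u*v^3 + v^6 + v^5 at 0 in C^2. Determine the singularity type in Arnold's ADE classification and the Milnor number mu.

The Hessian of f at 0 has rank 0. Corank 2; j^3 = u^3 is a perfect cube, so E-series; the 4-jet and mu = 7 give E_7.

Type E_{7}, Milnor number mu = 7.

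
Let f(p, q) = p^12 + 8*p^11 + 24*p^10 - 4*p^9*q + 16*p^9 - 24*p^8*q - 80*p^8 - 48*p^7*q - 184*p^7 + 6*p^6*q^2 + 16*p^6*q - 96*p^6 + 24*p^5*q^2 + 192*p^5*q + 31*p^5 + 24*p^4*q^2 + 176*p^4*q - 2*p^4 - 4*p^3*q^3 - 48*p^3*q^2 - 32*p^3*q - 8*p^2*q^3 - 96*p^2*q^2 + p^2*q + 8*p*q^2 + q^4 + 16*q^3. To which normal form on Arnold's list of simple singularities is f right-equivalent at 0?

The Hessian of f at 0 has rank 0. Corank 2; j^3 = q*(p + 4*q)^2 has shape L^2 M (L != M), so D-series; mu = 5 gives D_5.

D_5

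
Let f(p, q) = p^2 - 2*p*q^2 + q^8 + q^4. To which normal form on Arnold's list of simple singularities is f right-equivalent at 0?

A_{7}

The Hessian of f at 0 is [[2, 0], [0, 0]] with rank 1, so corank 1. A Groebner basis of the Jacobian ideal J(f) in C{p,q} is {p^4, p^3*q, -p + q^2}; counting standard monomials gives mu = 7. Corank 1: A-series; mu = 7 gives A_7.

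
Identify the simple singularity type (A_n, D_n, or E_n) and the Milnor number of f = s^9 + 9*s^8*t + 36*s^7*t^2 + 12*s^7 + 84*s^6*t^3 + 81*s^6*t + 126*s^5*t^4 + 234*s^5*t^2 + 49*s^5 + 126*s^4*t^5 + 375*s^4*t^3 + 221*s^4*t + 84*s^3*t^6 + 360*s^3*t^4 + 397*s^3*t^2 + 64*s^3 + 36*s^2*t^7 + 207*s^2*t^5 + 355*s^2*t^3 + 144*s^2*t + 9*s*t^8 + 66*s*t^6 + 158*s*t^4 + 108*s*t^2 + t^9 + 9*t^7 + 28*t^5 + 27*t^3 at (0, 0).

Type E_{8}, Milnor number mu = 8.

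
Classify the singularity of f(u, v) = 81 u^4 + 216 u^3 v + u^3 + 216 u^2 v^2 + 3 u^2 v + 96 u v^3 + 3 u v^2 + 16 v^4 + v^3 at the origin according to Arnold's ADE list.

E6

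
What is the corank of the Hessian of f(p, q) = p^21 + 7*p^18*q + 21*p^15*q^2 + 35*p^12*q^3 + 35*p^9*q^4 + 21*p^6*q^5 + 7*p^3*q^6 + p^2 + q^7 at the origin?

Hessian at 0 has rank 1.

1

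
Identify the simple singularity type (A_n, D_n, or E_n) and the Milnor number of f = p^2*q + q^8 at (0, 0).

Type D9, Milnor number mu = 9.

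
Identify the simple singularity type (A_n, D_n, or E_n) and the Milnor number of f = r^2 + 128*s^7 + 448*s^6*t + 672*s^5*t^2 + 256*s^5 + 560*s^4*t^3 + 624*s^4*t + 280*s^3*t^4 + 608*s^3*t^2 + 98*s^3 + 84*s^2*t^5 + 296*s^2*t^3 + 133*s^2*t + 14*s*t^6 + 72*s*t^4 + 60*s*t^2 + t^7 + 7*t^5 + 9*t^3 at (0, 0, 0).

Type D6, Milnor number mu = 6.

The Hessian of f at 0 has rank 1. Corank 2; j^3 = (2*s + t)*(7*s + 3*t)^2 has shape L^2 M (L != M), so D-series; mu = 6 gives D_6.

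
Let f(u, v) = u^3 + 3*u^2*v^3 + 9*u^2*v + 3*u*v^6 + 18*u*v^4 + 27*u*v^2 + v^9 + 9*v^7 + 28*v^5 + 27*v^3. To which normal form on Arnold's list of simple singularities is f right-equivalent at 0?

E_{8}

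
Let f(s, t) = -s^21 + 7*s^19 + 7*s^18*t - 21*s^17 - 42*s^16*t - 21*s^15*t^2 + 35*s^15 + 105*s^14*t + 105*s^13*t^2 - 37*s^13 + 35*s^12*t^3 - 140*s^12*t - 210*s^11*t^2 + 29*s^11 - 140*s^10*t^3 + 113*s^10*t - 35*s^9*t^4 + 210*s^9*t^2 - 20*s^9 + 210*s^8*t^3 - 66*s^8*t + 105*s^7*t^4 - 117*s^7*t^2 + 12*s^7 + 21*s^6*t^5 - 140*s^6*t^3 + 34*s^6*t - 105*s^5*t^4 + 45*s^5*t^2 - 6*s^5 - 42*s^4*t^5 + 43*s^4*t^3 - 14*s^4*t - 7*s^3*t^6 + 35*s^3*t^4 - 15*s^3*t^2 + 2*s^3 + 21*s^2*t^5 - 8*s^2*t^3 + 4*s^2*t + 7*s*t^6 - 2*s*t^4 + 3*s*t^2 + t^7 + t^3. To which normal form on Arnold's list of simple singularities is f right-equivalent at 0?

D_{4}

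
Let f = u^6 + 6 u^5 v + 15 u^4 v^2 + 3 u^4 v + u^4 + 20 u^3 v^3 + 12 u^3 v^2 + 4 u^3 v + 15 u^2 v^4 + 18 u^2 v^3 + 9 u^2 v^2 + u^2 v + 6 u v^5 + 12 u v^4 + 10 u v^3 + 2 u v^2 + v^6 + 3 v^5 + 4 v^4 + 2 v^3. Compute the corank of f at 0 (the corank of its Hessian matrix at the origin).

2

Hessian at 0 has rank 0.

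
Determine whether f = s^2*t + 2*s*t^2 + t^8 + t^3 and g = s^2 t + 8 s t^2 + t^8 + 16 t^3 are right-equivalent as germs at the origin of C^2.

Yes.

The Hessian of f at 0 has rank 0. Corank 2; j^3 = t*(s + t)^2 has shape L^2 M (L != M), so D-series; mu = 9 gives D_9. The Hessian of g at 0 has rank 0. Corank 2; j^3 = t*(s + 4*t)^2 has shape L^2 M (L != M), so D-series; mu = 9 gives D_9. Both have type D_9, hence right-equivalent.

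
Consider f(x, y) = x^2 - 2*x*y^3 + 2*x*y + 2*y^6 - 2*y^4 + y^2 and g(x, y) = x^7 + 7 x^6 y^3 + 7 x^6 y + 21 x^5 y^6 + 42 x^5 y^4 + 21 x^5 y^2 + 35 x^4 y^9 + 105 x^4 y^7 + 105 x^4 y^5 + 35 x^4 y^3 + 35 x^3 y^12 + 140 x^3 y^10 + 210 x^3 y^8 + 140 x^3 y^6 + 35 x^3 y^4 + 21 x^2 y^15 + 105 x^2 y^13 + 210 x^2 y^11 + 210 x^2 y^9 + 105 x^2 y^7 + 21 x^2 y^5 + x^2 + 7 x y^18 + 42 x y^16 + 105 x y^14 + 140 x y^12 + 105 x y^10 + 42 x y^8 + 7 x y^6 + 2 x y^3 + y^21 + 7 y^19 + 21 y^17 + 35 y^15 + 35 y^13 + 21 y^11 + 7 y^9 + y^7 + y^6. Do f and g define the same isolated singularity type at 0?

No.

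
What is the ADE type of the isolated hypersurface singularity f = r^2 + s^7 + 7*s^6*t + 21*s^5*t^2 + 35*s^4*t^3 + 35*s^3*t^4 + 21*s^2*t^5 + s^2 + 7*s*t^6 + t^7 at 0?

A6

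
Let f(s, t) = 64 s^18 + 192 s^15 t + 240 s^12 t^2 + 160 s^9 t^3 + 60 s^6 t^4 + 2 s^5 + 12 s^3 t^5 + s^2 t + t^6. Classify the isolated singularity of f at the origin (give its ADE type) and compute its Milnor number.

Type D7, Milnor number mu = 7.

The Hessian of f at 0 is [[0, 0], [0, 0]] with rank 0, so corank 2. A Groebner basis of the Jacobian ideal J(f) in C{s,t} is {s^2/6 + t^5, s^3, s*t}; counting standard monomials gives mu = 7. Corank 2; j^3 = s^2*t has shape L^2 M (L != M), so D-series; mu = 7 gives D_7.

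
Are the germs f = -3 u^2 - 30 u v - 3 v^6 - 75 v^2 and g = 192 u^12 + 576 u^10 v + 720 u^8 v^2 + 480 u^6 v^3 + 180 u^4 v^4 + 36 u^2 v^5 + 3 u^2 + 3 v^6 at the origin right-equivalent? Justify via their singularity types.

The Hessian of f at 0 is [[-6, -30], [-30, -150]] with rank 1, so corank 1. A Groebner basis of the Jacobian ideal J(f) in C{u,v} is {v^5, u + 5*v}; counting standard monomials gives mu = 5. Corank 1: A-series; mu = 5 gives A_5. The Hessian of g at 0 is [[6, 0], [0, 0]] with rank 1, so corank 1. A Groebner basis of the Jacobian ideal J(g) in C{u,v} is {v^5, u}; counting standard monomials gives mu = 5. Corank 1: A-series; mu = 5 gives A_5. Both have type A_5, hence right-equivalent.

Yes.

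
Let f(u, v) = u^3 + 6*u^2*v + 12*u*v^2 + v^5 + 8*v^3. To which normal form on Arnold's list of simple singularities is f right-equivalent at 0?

The Hessian of f at 0 has rank 0. Corank 2; j^3 = (u + 2*v)^3 is a perfect cube, so E-series; the 5-jet and mu = 8 give E_8.

E8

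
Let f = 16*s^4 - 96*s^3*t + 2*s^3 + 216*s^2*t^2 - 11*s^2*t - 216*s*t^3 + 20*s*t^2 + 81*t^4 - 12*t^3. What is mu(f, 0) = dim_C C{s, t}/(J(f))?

5

The Hessian of f at 0 has rank 0. Corank 2; j^3 = (s - 2*t)^2*(2*s - 3*t) has shape L^2 M (L != M), so D-series; mu = 5 gives D_5.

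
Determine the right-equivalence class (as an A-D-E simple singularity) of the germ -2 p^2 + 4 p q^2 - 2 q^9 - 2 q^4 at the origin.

A_{8}

The Hessian of f at 0 is [[-4, 0], [0, 0]] with rank 1, so corank 1. A Groebner basis of the Jacobian ideal J(f) in C{p,q} is {p^4, -p + q^2}; counting standard monomials gives mu = 8. Corank 1: A-series; mu = 8 gives A_8.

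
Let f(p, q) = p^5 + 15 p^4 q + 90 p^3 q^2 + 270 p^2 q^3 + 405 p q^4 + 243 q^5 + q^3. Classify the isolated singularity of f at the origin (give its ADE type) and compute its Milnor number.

The Hessian of f at 0 has rank 0. Corank 2; j^3 = q^3 is a perfect cube, so E-series; the 5-jet and mu = 8 give E_8.

Type E_8, Milnor number mu = 8.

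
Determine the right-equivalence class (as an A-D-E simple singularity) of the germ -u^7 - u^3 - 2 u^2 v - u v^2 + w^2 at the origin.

The Hessian of f at 0 has rank 1. Corank 2; j^3 = -u*(u + v)^2 has shape L^2 M (L != M), so D-series; mu = 8 gives D_8.

D_8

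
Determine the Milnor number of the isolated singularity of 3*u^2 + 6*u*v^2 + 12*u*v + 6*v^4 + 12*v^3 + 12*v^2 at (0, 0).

3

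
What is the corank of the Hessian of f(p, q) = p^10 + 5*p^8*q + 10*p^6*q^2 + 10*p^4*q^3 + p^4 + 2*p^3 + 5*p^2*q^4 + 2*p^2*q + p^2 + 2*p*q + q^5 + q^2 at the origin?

1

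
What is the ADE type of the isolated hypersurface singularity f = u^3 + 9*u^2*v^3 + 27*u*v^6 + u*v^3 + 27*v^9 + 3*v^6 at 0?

The Hessian of f at 0 has rank 0. Corank 2; j^3 = u^3 is a perfect cube, so E-series; the 4-jet and mu = 7 give E_7.

E_7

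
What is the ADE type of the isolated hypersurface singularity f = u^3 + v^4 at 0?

E_{6}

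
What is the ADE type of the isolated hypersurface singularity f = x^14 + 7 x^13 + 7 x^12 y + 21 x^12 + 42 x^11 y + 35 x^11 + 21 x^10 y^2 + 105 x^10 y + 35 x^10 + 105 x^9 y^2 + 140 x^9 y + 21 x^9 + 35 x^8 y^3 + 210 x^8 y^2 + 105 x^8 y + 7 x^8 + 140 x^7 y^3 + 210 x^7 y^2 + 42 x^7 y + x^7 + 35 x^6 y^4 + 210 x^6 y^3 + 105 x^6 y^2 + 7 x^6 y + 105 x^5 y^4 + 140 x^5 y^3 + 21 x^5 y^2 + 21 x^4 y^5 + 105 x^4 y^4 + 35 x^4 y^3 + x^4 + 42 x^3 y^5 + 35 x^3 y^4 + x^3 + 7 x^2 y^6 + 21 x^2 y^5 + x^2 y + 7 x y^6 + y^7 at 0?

D8

The Hessian of f at 0 is [[0, 0], [0, 0]] with rank 0, so corank 2. A Groebner basis of the Jacobian ideal J(f) in C{x,y} is {-x*y/7 + y^6, x*y^2, x^2 + x*y}; counting standard monomials gives mu = 8. Corank 2; j^3 = x^2*(x + y) has shape L^2 M (L != M), so D-series; mu = 8 gives D_8.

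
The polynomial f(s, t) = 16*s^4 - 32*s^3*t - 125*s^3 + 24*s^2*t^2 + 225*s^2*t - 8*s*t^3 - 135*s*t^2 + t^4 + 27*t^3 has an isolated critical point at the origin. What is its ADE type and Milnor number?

Type E_{6}, Milnor number mu = 6.

The Hessian of f at 0 has rank 0. Corank 2; j^3 = -(5*s - 3*t)^3 is a perfect cube, so E-series; the 4-jet and mu = 6 give E_6.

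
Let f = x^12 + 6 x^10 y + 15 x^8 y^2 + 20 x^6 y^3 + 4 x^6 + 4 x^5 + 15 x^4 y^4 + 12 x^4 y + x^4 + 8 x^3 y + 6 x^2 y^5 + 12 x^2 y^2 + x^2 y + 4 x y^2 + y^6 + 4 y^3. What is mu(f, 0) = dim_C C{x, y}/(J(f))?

The Hessian of f at 0 is [[0, 0], [0, 0]] with rank 0, so corank 2. A Groebner basis of the Jacobian ideal J(f) in C{x,y} is {5*x^2/189 + 1789*x*y/12096 + y^4 + 509*y^3/1512 + 383*y^2/2016, x^3 + 32*x^2/63 + 131*x*y/126 + 4*y^3/63 + y^2/21, x^2*y + x*y/2 + y^2, -8*x^2/189 + x*y^2 - 509*x*y/1512 + 125*y^3/189 - 127*y^2/252}; counting standard monomials gives mu = 7. Corank 2; j^3 = y*(x + 2*y)^2 has shape L^2 M (L != M), so D-series; mu = 7 gives D_7.

7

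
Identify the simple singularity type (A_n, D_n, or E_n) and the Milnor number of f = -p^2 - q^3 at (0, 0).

The Hessian of f at 0 has rank 1. Corank 1: A-series; mu = 2 gives A_2.

Type A_2, Milnor number mu = 2.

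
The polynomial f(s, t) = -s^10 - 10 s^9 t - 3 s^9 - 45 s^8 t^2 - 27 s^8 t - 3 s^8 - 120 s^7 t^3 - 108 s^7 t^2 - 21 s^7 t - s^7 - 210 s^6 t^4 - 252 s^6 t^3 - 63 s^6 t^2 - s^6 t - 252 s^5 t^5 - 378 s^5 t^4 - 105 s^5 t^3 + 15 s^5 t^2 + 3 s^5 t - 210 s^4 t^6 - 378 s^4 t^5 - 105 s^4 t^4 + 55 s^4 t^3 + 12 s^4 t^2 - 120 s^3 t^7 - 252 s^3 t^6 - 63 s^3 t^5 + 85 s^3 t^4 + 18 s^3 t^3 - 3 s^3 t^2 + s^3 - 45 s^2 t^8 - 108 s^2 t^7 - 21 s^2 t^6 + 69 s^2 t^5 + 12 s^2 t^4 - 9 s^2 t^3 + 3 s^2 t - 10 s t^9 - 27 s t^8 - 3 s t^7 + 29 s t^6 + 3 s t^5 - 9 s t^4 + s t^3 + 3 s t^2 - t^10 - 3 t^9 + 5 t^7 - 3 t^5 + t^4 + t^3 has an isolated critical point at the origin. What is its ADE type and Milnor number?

The Hessian of f at 0 has rank 0. Corank 2; j^3 = (s + t)^3 is a perfect cube, so E-series; the 4-jet and mu = 7 give E_7.

Type E_{7}, Milnor number mu = 7.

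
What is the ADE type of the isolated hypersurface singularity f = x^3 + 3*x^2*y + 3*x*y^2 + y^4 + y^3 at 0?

E_6

The Hessian of f at 0 is [[0, 0], [0, 0]] with rank 0, so corank 2. A Groebner basis of the Jacobian ideal J(f) in C{x,y} is {y^3, x^2 + 2*x*y + y^2}; counting standard monomials gives mu = 6. Corank 2; j^3 = (x + y)^3 is a perfect cube, so E-series; the 4-jet and mu = 6 give E_6.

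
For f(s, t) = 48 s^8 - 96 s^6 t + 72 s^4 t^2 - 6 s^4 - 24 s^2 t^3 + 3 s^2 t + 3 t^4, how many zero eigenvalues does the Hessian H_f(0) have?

2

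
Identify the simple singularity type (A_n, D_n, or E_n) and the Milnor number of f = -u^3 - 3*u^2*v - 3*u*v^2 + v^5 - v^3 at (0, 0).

The Hessian of f at 0 is [[0, 0], [0, 0]] with rank 0, so corank 2. A Groebner basis of the Jacobian ideal J(f) in C{u,v} is {v^4, u^2 + 2*u*v + v^2}; counting standard monomials gives mu = 8. Corank 2; j^3 = -(u + v)^3 is a perfect cube, so E-series; the 5-jet and mu = 8 give E_8.

Type E8, Milnor number mu = 8.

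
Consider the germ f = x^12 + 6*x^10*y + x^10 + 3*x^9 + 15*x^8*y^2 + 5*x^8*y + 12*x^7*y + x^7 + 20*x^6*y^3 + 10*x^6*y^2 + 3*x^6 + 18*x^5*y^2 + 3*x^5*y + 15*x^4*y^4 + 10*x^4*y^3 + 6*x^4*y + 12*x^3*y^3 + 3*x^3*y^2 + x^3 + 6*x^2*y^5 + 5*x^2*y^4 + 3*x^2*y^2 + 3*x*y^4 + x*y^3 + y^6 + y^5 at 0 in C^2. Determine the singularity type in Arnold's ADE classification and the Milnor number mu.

Type E_{7}, Milnor number mu = 7.

The Hessian of f at 0 has rank 0. Corank 2; j^3 = x^3 is a perfect cube, so E-series; the 4-jet and mu = 7 give E_7.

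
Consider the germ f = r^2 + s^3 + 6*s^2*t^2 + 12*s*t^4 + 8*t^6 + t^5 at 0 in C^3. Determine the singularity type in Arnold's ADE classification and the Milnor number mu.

Type E8, Milnor number mu = 8.

The Hessian of f at 0 has rank 1. Corank 2; j^3 = s^3 is a perfect cube, so E-series; the 5-jet and mu = 8 give E_8.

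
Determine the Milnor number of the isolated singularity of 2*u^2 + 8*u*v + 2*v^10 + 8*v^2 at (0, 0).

9

The Hessian of f at 0 has rank 1. Corank 1: A-series; mu = 9 gives A_9.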